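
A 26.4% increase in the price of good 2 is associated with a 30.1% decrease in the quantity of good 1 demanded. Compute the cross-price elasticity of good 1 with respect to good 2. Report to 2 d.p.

-1.14

ε = (%ΔQ of good 1) / (%ΔP of good 2) = (-30.1%) / (26.4%) ≈ -1.14.
Negative cross-price elasticity: complements.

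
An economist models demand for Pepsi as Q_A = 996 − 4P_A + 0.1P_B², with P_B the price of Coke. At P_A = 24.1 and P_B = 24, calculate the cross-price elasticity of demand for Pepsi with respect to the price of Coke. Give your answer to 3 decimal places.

0.120

At P_A = 24.1 and P_B = 24: Q_A = 957.2.
∂Q_A/∂P_B = 0.2P_B = 0.2(24) = 4.8000.
ε = (∂Q_A/∂P_B)(P_B/Q_A) = 4.8000 × (24/957.2) ≈ 0.120.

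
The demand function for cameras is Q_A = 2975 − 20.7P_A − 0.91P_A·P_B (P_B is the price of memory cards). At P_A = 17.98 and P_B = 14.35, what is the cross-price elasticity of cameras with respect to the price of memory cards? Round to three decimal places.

-0.099

At P_A = 17.98 and P_B = 14.35: Q_A = 2368.022.
∂Q_A/∂P_B = -0.91P_A = -0.91(17.98) = -16.3618.
ε = (∂Q_A/∂P_B)(P_B/Q_A) = -16.3618 × (14.35/2368.022) ≈ -0.099.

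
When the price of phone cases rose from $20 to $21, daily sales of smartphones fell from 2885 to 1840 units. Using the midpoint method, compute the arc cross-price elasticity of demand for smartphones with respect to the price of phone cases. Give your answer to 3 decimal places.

-9.068

ΔQ_A = 1840 − 2885 = -1045; ΔP_B = 21 − 20 = 1.
Midpoints: Q̄_A = 2362.5, P̄_B = 20.50.
ε = (ΔQ_A/Q̄_A)/(ΔP_B/P̄_B) = (-1045/2362.5)/(1/20.50) ≈ -9.068.
ε < 0: smartphones and phone cases are complements.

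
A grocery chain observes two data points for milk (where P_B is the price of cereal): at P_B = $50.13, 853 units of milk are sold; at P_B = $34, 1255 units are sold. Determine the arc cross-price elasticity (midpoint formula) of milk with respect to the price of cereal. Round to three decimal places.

ΔQ_A = 1255 − 853 = 402; ΔP_B = 34 − 50.13 = -16.13.
Midpoints: Q̄_A = 1054.0, P̄_B = 42.06.
ε = (ΔQ_A/Q̄_A)/(ΔP_B/P̄_B) = (402/1054.0)/(-16.13/42.06) ≈ -0.995.
ε < 0: milk and cereal are complements.

-0.995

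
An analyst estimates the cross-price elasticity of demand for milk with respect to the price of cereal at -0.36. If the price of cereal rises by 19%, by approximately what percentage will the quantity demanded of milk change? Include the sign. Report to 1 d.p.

%ΔQ ≈ ε × %ΔP of cereal = -0.36 × (19%) = -6.8%.
Demand for milk falls by about 6.8%.

-6.8%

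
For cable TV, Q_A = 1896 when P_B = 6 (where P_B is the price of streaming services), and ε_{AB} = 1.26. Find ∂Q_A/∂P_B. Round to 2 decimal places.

ε = (∂Q_A/∂P_B)·(P_B/Q_A) ⇒ ∂Q_A/∂P_B = ε·Q_A/P_B = 1.26 × 1896/6 ≈ 398.16.

398.16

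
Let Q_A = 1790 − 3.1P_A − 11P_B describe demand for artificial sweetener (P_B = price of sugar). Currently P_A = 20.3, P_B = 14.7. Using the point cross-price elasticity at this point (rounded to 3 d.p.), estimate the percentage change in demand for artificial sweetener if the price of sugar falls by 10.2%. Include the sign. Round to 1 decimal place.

1.1%

At P_A = 20.3, P_B = 14.7: Q_A = 1565.37.
∂Q_A/∂P_B = -11.
ε = (∂Q_A/∂P_B)(P_B/Q_A) = -11.0000 × 14.7/1565.37 ≈ -0.103.
%ΔQ_A ≈ ε × %ΔP_B = -0.103 × (-10.2%) = 1.1%.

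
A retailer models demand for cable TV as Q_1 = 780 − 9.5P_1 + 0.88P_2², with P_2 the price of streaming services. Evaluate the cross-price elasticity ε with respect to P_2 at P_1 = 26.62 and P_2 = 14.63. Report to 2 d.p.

At P_1 = 26.62 and P_2 = 14.63: Q_1 = 715.462.
∂Q_1/∂P_2 = 1.76P_2 = 1.76(14.63) = 25.7488.
ε = (∂Q_1/∂P_2)(P_2/Q_1) = 25.7488 × (14.63/715.462) ≈ 0.53.

0.53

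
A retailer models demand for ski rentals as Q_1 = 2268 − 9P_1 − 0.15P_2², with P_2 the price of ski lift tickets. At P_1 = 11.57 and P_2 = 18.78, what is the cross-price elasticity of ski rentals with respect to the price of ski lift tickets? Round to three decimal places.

-0.050

At P_1 = 11.57 and P_2 = 18.78: Q_1 = 2110.967.
∂Q_1/∂P_2 = -0.3P_2 = -0.3(18.78) = -5.6340.
ε = (∂Q_1/∂P_2)(P_2/Q_1) = -5.6340 × (18.78/2110.967) ≈ -0.050.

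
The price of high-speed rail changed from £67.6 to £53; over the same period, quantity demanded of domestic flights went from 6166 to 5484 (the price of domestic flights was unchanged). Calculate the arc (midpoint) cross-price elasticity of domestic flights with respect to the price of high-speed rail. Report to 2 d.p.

0.48

ΔQ_A = 5484 − 6166 = -682; ΔP_B = 53 − 67.6 = -14.6.
Midpoints: Q̄_A = 5825.0, P̄_B = 60.30.
ε = (ΔQ_A/Q̄_A)/(ΔP_B/P̄_B) = (-682/5825.0)/(-14.6/60.30) ≈ 0.48.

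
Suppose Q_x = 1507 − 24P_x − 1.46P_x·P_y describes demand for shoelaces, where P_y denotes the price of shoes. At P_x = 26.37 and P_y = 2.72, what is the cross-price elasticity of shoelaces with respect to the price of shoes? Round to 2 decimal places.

-0.14

At P_x = 26.37 and P_y = 2.72: Q_x = 769.399.
∂Q_x/∂P_y = -1.46P_x = -1.46(26.37) = -38.5002.
ε = (∂Q_x/∂P_y)(P_y/Q_x) = -38.5002 × (2.72/769.399) ≈ -0.14.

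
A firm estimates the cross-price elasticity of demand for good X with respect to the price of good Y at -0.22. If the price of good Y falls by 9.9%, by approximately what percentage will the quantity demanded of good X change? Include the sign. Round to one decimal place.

2.2%

%ΔQ ≈ ε × %ΔP of good Y = -0.22 × (-9.9%) = 2.2%.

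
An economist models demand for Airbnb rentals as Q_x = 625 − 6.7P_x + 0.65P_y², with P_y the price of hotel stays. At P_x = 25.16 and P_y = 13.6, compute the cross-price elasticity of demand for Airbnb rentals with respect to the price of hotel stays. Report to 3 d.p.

At P_x = 25.16 and P_y = 13.6: Q_x = 576.652.
∂Q_x/∂P_y = 1.3P_y = 1.3(13.6) = 17.6800.
ε = (∂Q_x/∂P_y)(P_y/Q_x) = 17.6800 × (13.6/576.652) ≈ 0.417.

0.417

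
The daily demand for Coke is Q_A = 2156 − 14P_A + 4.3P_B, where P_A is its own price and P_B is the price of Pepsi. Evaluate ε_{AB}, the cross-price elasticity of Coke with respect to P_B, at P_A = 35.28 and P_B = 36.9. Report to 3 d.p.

0.087

At P_A = 35.28 and P_B = 36.9: Q_A = 1820.75.
∂Q_A/∂P_B = 4.3.
ε = (∂Q_A/∂P_B)(P_B/Q_A) = 4.3 × (36.9/1820.75) ≈ 0.087.
Since ε > 0, Coke and Pepsi are substitutes.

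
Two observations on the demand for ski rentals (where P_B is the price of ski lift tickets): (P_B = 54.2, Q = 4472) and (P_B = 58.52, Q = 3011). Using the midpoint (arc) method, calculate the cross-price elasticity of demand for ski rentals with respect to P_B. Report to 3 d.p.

ΔQ_A = 3011 − 4472 = -1461; ΔP_B = 58.52 − 54.2 = 4.32.
Midpoints: Q̄_A = 3741.5, P̄_B = 56.36.
ε = (ΔQ_A/Q̄_A)/(ΔP_B/P̄_B) = (-1461/3741.5)/(4.32/56.36) ≈ -5.094.
ε < 0: ski rentals and ski lift tickets are complements.

-5.094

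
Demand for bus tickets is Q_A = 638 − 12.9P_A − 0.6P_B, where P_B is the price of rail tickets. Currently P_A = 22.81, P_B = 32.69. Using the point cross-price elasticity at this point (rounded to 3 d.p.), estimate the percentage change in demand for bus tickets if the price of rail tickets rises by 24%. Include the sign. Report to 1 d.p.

At P_A = 22.81, P_B = 32.69: Q_A = 324.137.
∂Q_A/∂P_B = -0.6.
ε = (∂Q_A/∂P_B)(P_B/Q_A) = -0.6000 × 32.69/324.137 ≈ -0.061.
%ΔQ_A ≈ ε × %ΔP_B = -0.061 × (24%) = -1.5%.

-1.5%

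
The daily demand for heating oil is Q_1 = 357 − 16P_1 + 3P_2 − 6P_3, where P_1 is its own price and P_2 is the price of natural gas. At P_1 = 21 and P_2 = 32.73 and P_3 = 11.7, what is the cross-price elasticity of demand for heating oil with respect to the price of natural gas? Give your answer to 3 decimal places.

2.004

At P_1 = 21 and P_2 = 32.73 and P_3 = 11.7: Q_1 = 48.99.
∂Q_1/∂P_2 = 3.
ε = (∂Q_1/∂P_2)(P_2/Q_1) = 3 × (32.73/48.99) ≈ 2.004.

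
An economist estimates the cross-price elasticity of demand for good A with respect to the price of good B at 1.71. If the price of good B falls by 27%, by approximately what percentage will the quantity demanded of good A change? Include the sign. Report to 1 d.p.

-46.2%

%ΔQ ≈ ε × %ΔP of good B = 1.71 × (-27%) = -46.2%.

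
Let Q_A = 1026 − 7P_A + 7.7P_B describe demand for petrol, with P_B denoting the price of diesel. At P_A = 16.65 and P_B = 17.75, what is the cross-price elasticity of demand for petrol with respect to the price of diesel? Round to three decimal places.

At P_A = 16.65 and P_B = 17.75: Q_A = 1046.125.
∂Q_A/∂P_B = 7.7.
ε = (∂Q_A/∂P_B)(P_B/Q_A) = 7.7 × (17.75/1046.125) ≈ 0.131.
Since ε > 0, petrol and diesel are substitutes.

0.131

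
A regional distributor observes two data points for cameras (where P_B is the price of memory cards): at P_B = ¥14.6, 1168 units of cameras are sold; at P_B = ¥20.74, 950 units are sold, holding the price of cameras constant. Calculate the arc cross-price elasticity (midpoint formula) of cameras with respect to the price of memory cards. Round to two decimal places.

-0.59

ΔQ_A = 950 − 1168 = -218; ΔP_B = 20.74 − 14.6 = 6.14.
Midpoints: Q̄_A = 1059.0, P̄_B = 17.67.
ε = (ΔQ_A/Q̄_A)/(ΔP_B/P̄_B) = (-218/1059.0)/(6.14/17.67) ≈ -0.59.
ε < 0: cameras and memory cards are complements.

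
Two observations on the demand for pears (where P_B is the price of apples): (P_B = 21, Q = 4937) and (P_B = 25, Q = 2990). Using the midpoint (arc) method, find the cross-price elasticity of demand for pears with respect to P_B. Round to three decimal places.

-2.825

ΔQ_A = 2990 − 4937 = -1947; ΔP_B = 25 − 21 = 4.
Midpoints: Q̄_A = 3963.5, P̄_B = 23.00.
ε = (ΔQ_A/Q̄_A)/(ΔP_B/P̄_B) = (-1947/3963.5)/(4/23.00) ≈ -2.825.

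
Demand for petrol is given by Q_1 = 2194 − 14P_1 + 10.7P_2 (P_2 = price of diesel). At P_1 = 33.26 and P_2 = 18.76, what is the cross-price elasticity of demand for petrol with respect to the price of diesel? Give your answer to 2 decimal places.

0.10

At P_1 = 33.26 and P_2 = 18.76: Q_1 = 1929.092.
∂Q_1/∂P_2 = 10.7.
ε = (∂Q_1/∂P_2)(P_2/Q_1) = 10.7 × (18.76/1929.092) ≈ 0.10.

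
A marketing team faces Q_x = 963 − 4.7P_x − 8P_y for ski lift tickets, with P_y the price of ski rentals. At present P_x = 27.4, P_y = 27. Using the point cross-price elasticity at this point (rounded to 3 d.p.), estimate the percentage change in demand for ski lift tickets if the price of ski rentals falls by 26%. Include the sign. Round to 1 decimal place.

9.1%

At P_x = 27.4, P_y = 27: Q_x = 618.22.
∂Q_x/∂P_y = -8.
ε = (∂Q_x/∂P_y)(P_y/Q_x) = -8.0000 × 27/618.22 ≈ -0.349.
%ΔQ_x ≈ ε × %ΔP_y = -0.349 × (-26%) = 9.1%.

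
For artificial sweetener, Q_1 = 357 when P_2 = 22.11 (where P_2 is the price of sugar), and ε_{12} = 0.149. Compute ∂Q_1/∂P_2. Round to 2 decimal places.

2.41

ε = (∂Q_1/∂P_2)·(P_2/Q_1) ⇒ ∂Q_1/∂P_2 = ε·Q_1/P_2 = 0.149 × 357/22.11 ≈ 2.41.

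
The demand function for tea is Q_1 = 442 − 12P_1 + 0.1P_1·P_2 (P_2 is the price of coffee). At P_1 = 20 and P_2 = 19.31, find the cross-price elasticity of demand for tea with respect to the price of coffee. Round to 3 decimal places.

0.161

At P_1 = 20 and P_2 = 19.31: Q_1 = 240.62.
∂Q_1/∂P_2 = 0.1P_1 = 0.1(20) = 2.0000.
ε = (∂Q_1/∂P_2)(P_2/Q_1) = 2.0000 × (19.31/240.62) ≈ 0.161.
ε > 0: substitutes.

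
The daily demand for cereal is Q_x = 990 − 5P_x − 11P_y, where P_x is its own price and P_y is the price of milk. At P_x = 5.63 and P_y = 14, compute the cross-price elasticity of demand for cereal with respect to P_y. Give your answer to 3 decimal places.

At P_x = 5.63 and P_y = 14: Q_x = 807.85.
∂Q_x/∂P_y = -11.
ε = (∂Q_x/∂P_y)(P_y/Q_x) = -11 × (14/807.85) ≈ -0.191.

-0.191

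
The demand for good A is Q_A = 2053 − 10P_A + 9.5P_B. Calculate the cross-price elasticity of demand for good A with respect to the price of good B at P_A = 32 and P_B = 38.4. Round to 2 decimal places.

At P_A = 32 and P_B = 38.4: Q_A = 2097.8.
∂Q_A/∂P_B = 9.5.
ε = (∂Q_A/∂P_B)(P_B/Q_A) = 9.5 × (38.4/2097.8) ≈ 0.17.
Since ε > 0, good A and good B are substitutes.

0.17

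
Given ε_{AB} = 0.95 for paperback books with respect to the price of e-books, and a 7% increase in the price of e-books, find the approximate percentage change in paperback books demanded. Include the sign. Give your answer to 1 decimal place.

6.7%

%ΔQ ≈ ε × %ΔP of e-books = 0.95 × (7%) = 6.7%.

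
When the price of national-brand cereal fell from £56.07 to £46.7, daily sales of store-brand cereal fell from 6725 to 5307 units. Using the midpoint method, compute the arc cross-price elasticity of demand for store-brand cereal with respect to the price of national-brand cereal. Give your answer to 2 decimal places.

1.29

ΔQ_A = 5307 − 6725 = -1418; ΔP_B = 46.7 − 56.07 = -9.37.
Midpoints: Q̄_A = 6016.0, P̄_B = 51.39.
ε = (ΔQ_A/Q̄_A)/(ΔP_B/P̄_B) = (-1418/6016.0)/(-9.37/51.39) ≈ 1.29.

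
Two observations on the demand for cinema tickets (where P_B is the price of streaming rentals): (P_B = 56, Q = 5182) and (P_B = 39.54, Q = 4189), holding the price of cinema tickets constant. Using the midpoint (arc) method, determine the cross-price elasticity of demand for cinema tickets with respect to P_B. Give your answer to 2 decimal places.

ΔQ_A = 4189 − 5182 = -993; ΔP_B = 39.54 − 56 = -16.46.
Midpoints: Q̄_A = 4685.5, P̄_B = 47.77.
ε = (ΔQ_A/Q̄_A)/(ΔP_B/P̄_B) = (-993/4685.5)/(-16.46/47.77) ≈ 0.62.

0.62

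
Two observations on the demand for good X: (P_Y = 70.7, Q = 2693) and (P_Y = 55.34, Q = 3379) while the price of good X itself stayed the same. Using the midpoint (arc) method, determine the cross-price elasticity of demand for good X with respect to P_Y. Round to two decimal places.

-0.93

ΔQ_X = 3379 − 2693 = 686; ΔP_Y = 55.34 − 70.7 = -15.36.
Midpoints: Q̄_X = 3036.0, P̄_Y = 63.02.
ε = (ΔQ_X/Q̄_X)/(ΔP_Y/P̄_Y) = (686/3036.0)/(-15.36/63.02) ≈ -0.93.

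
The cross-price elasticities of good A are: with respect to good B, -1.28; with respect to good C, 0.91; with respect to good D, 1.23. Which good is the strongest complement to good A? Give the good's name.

Complements have ε < 0. The most negative value is -1.28 (good B).

good B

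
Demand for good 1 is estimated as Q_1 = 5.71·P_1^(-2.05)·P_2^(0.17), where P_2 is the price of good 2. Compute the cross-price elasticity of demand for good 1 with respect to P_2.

In a log-linear (constant-elasticity) demand function, the coefficient on the exponent of P_2 is the cross-price elasticity.
ε = 0.17. Positive, so good 1 and good 2 are substitutes.

0.17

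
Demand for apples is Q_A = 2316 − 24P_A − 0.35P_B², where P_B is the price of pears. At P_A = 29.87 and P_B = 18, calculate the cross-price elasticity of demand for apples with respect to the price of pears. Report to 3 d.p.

At P_A = 29.87 and P_B = 18: Q_A = 1485.72.
∂Q_A/∂P_B = -0.7P_B = -0.7(18) = -12.6000.
ε = (∂Q_A/∂P_B)(P_B/Q_A) = -12.6000 × (18/1485.72) ≈ -0.153.
ε < 0: complements.

-0.153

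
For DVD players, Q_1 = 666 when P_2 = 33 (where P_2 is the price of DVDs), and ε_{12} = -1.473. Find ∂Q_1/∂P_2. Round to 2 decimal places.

ε = (∂Q_1/∂P_2)·(P_2/Q_1) ⇒ ∂Q_1/∂P_2 = ε·Q_1/P_2 = -1.473 × 666/33 ≈ -29.73.

-29.73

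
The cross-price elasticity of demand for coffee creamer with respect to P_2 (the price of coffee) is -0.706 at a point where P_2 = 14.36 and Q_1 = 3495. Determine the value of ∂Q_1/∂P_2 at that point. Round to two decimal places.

ε = (∂Q_1/∂P_2)·(P_2/Q_1) ⇒ ∂Q_1/∂P_2 = ε·Q_1/P_2 = -0.706 × 3495/14.36 ≈ -171.83.

-171.83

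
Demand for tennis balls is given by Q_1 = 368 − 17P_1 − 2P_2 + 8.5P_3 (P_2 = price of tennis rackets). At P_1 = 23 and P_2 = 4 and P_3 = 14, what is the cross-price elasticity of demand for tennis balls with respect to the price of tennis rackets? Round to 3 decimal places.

At P_1 = 23 and P_2 = 4 and P_3 = 14: Q_1 = 88.
∂Q_1/∂P_2 = -2.
ε = (∂Q_1/∂P_2)(P_2/Q_1) = -2 × (4/88) ≈ -0.091.
Since ε < 0, tennis balls and tennis rackets are complements.

-0.091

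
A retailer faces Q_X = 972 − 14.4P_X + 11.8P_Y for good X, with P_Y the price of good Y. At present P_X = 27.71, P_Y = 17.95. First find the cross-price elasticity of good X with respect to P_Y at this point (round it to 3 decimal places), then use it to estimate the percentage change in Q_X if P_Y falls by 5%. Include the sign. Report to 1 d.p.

At P_X = 27.71, P_Y = 17.95: Q_X = 784.786.
∂Q_X/∂P_Y = 11.8.
ε = (∂Q_X/∂P_Y)(P_Y/Q_X) = 11.8000 × 17.95/784.786 ≈ 0.270.
%ΔQ_X ≈ ε × %ΔP_Y = 0.270 × (-5%) = -1.4%.

-1.4%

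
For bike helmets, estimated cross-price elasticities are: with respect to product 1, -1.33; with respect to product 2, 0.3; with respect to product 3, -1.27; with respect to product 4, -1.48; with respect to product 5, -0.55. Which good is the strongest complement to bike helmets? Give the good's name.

Complements have ε < 0. The most negative value is -1.48 (product 4).

product 4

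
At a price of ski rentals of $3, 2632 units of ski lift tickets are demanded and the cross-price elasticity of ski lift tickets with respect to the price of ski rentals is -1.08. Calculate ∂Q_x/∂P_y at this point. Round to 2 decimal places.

-947.52

ε = (∂Q_x/∂P_y)·(P_y/Q_x) ⇒ ∂Q_x/∂P_y = ε·Q_x/P_y = -1.08 × 2632/3 ≈ -947.52.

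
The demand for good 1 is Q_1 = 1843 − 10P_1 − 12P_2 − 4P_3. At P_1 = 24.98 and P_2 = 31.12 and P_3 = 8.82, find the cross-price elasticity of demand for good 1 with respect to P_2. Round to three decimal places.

At P_1 = 24.98 and P_2 = 31.12 and P_3 = 8.82: Q_1 = 1184.48.
∂Q_1/∂P_2 = -12.
ε = (∂Q_1/∂P_2)(P_2/Q_1) = -12 × (31.12/1184.48) ≈ -0.315.
Since ε < 0, good 1 and good 2 are complements.

-0.315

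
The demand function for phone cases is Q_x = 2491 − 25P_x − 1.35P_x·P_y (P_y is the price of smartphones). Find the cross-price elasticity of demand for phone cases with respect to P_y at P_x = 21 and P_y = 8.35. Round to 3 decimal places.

At P_x = 21 and P_y = 8.35: Q_x = 1729.277.
∂Q_x/∂P_y = -1.35P_x = -1.35(21) = -28.3500.
ε = (∂Q_x/∂P_y)(P_y/Q_x) = -28.3500 × (8.35/1729.277) ≈ -0.137.
ε < 0: complements.

-0.137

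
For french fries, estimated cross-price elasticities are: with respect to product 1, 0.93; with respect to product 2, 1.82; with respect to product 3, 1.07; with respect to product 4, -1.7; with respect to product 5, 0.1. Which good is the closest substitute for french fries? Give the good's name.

Substitutes have ε > 0. Among the positive values, 1.82 (product 2) is largest.

product 2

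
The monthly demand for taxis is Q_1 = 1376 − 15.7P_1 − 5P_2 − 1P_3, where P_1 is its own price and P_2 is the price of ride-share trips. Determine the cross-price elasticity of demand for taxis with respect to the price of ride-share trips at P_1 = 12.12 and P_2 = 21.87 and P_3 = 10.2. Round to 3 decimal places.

At P_1 = 12.12 and P_2 = 21.87 and P_3 = 10.2: Q_1 = 1066.166.
∂Q_1/∂P_2 = -5.
ε = (∂Q_1/∂P_2)(P_2/Q_1) = -5 × (21.87/1066.166) ≈ -0.103.

-0.103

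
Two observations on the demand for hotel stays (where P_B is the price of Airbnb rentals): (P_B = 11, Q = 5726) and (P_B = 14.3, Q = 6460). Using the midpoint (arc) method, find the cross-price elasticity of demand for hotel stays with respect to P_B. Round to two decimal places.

0.46

ΔQ_A = 6460 − 5726 = 734; ΔP_B = 14.3 − 11 = 3.3.
Midpoints: Q̄_A = 6093.0, P̄_B = 12.65.
ε = (ΔQ_A/Q̄_A)/(ΔP_B/P̄_B) = (734/6093.0)/(3.3/12.65) ≈ 0.46.
ε > 0: hotel stays and Airbnb rentals are substitutes.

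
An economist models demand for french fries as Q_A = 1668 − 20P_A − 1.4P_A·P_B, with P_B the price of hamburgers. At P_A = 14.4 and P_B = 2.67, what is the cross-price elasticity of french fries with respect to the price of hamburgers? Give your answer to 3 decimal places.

-0.041

At P_A = 14.4 and P_B = 2.67: Q_A = 1326.173.
∂Q_A/∂P_B = -1.4P_A = -1.4(14.4) = -20.1600.
ε = (∂Q_A/∂P_B)(P_B/Q_A) = -20.1600 × (2.67/1326.173) ≈ -0.041.
ε < 0: complements.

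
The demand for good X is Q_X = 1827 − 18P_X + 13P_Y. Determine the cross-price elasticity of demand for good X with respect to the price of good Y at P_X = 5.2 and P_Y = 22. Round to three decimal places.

0.142

At P_X = 5.2 and P_Y = 22: Q_X = 2019.4.
∂Q_X/∂P_Y = 13.
ε = (∂Q_X/∂P_Y)(P_Y/Q_X) = 13 × (22/2019.4) ≈ 0.142.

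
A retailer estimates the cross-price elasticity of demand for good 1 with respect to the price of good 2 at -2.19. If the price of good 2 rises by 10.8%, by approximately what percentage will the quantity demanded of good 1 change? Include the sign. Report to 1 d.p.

%ΔQ ≈ ε × %ΔP of good 2 = -2.19 × (10.8%) = -23.7%.
Demand for good 1 falls by about 23.7%.

-23.7%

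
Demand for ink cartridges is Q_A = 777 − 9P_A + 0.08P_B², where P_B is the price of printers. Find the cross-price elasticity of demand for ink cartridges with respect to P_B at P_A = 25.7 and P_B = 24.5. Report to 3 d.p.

0.162

At P_A = 25.7 and P_B = 24.5: Q_A = 593.72.
∂Q_A/∂P_B = 0.16P_B = 0.16(24.5) = 3.9200.
ε = (∂Q_A/∂P_B)(P_B/Q_A) = 3.9200 × (24.5/593.72) ≈ 0.162.
ε > 0: substitutes.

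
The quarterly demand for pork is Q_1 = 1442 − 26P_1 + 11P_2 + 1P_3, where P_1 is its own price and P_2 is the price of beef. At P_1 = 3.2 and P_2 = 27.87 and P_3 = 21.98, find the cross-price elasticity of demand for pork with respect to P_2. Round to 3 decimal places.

At P_1 = 3.2 and P_2 = 27.87 and P_3 = 21.98: Q_1 = 1687.35.
∂Q_1/∂P_2 = 11.
ε = (∂Q_1/∂P_2)(P_2/Q_1) = 11 × (27.87/1687.35) ≈ 0.182.

0.182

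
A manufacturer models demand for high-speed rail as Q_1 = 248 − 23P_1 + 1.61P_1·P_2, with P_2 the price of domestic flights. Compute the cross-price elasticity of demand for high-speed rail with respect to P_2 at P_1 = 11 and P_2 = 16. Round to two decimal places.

1.02

At P_1 = 11 and P_2 = 16: Q_1 = 278.36.
∂Q_1/∂P_2 = 1.61P_1 = 1.61(11) = 17.7100.
ε = (∂Q_1/∂P_2)(P_2/Q_1) = 17.7100 × (16/278.36) ≈ 1.02.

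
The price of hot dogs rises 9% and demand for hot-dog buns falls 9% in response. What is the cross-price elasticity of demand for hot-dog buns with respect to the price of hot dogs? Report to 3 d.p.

ε = (%ΔQ of hot-dog buns) / (%ΔP of hot dogs) = (-9%) / (9%) ≈ -1.000.
Negative cross-price elasticity: complements.

-1.000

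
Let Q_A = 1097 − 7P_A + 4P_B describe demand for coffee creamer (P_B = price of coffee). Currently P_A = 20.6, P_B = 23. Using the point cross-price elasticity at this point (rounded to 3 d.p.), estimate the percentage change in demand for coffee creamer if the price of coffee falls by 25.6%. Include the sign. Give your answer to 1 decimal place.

At P_A = 20.6, P_B = 23: Q_A = 1044.8.
∂Q_A/∂P_B = 4.
ε = (∂Q_A/∂P_B)(P_B/Q_A) = 4.0000 × 23/1044.8 ≈ 0.088.
%ΔQ_A ≈ ε × %ΔP_B = 0.088 × (-25.6%) = -2.3%.

-2.3%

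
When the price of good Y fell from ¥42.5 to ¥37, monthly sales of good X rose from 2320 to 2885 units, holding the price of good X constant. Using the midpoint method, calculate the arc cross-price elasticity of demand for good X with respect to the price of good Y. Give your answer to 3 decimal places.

-1.569

ΔQ_X = 2885 − 2320 = 565; ΔP_Y = 37 − 42.5 = -5.5.
Midpoints: Q̄_X = 2602.5, P̄_Y = 39.75.
ε = (ΔQ_X/Q̄_X)/(ΔP_Y/P̄_Y) = (565/2602.5)/(-5.5/39.75) ≈ -1.569.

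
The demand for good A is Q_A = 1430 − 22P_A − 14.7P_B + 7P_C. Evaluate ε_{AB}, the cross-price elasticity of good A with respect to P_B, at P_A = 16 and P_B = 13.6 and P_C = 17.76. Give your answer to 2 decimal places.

-0.20

At P_A = 16 and P_B = 13.6 and P_C = 17.76: Q_A = 1002.4.
∂Q_A/∂P_B = -14.7.
ε = (∂Q_A/∂P_B)(P_B/Q_A) = -14.7 × (13.6/1002.4) ≈ -0.20.
Since ε < 0, good A and good B are complements.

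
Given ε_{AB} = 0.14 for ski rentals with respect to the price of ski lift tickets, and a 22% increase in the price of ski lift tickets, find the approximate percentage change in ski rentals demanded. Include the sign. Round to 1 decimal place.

%ΔQ ≈ ε × %ΔP of ski lift tickets = 0.14 × (22%) = 3.1%.

3.1%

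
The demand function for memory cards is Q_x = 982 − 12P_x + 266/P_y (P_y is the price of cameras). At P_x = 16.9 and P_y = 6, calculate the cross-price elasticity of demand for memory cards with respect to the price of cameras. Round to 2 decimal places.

-0.05

At P_x = 16.9 and P_y = 6: Q_x = 823.533.
∂Q_x/∂P_y = −266/P_y² = -7.3889.
ε = (∂Q_x/∂P_y)(P_y/Q_x) = -7.3889 × (6/823.533) ≈ -0.05.
ε < 0: complements.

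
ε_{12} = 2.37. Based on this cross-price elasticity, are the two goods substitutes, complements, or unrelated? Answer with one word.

substitutes

ε = 2.37 > 0, so a higher price of good 2 raises demand for good 1: substitutes.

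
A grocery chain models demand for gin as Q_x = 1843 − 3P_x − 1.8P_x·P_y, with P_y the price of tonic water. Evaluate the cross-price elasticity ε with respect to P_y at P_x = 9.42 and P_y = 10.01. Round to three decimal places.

At P_x = 9.42 and P_y = 10.01: Q_x = 1645.010.
∂Q_x/∂P_y = -1.8P_x = -1.8(9.42) = -16.9560.
ε = (∂Q_x/∂P_y)(P_y/Q_x) = -16.9560 × (10.01/1645.010) ≈ -0.103.
ε < 0: complements.

-0.103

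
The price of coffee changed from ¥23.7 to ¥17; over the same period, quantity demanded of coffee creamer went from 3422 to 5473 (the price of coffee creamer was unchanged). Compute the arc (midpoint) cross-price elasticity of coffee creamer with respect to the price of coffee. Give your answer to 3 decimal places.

ΔQ_A = 5473 − 3422 = 2051; ΔP_B = 17 − 23.7 = -6.7.
Midpoints: Q̄_A = 4447.5, P̄_B = 20.35.
ε = (ΔQ_A/Q̄_A)/(ΔP_B/P̄_B) = (2051/4447.5)/(-6.7/20.35) ≈ -1.401.

-1.401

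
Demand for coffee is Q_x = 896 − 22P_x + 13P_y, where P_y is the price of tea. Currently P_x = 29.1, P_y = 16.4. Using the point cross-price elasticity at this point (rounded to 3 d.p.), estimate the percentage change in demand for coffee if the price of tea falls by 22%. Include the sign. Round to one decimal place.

-10.0%

At P_x = 29.1, P_y = 16.4: Q_x = 469.
∂Q_x/∂P_y = 13.
ε = (∂Q_x/∂P_y)(P_y/Q_x) = 13.0000 × 16.4/469 ≈ 0.455.
%ΔQ_x ≈ ε × %ΔP_y = 0.455 × (-22%) = -10.0%.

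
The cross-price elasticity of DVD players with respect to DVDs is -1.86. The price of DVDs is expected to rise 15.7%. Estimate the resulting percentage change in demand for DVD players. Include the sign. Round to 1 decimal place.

%ΔQ ≈ ε × %ΔP of DVDs = -1.86 × (15.7%) = -29.2%.

-29.2%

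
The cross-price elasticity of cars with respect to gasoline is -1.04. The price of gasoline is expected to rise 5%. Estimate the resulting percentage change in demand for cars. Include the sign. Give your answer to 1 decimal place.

-5.2%

%ΔQ ≈ ε × %ΔP of gasoline = -1.04 × (5%) = -5.2%.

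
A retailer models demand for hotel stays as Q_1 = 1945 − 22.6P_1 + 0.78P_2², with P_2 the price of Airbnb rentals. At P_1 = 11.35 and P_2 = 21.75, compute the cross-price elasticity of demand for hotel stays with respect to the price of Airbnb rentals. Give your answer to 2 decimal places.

0.36

At P_1 = 11.35 and P_2 = 21.75: Q_1 = 2057.479.
∂Q_1/∂P_2 = 1.56P_2 = 1.56(21.75) = 33.9300.
ε = (∂Q_1/∂P_2)(P_2/Q_1) = 33.9300 × (21.75/2057.479) ≈ 0.36.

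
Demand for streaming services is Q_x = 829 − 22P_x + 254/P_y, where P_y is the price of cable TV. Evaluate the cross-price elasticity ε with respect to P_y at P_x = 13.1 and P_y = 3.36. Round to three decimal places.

At P_x = 13.1 and P_y = 3.36: Q_x = 616.395.
∂Q_x/∂P_y = −254/P_y² = -22.4986.
ε = (∂Q_x/∂P_y)(P_y/Q_x) = -22.4986 × (3.36/616.395) ≈ -0.123.
ε < 0: complements.

-0.123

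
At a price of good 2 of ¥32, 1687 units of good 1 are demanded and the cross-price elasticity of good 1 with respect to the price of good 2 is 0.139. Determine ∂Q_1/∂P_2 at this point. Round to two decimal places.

7.33

ε = (∂Q_1/∂P_2)·(P_2/Q_1) ⇒ ∂Q_1/∂P_2 = ε·Q_1/P_2 = 0.139 × 1687/32 ≈ 7.33.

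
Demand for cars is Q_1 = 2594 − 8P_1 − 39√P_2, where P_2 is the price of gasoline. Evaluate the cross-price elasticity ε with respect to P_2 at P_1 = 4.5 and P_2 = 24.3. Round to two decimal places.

At P_1 = 4.5 and P_2 = 24.3: Q_1 = 2365.749.
∂Q_1/∂P_2 = -39/(2√P_2) = -39/(2√24.3) = -3.9558.
ε = (∂Q_1/∂P_2)(P_2/Q_1) = -3.9558 × (24.3/2365.749) ≈ -0.04.

-0.04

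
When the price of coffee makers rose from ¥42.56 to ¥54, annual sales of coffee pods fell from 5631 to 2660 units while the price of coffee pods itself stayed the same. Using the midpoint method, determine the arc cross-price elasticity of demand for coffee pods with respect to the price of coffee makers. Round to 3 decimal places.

-3.025

ΔQ_A = 2660 − 5631 = -2971; ΔP_B = 54 − 42.56 = 11.44.
Midpoints: Q̄_A = 4145.5, P̄_B = 48.28.
ε = (ΔQ_A/Q̄_A)/(ΔP_B/P̄_B) = (-2971/4145.5)/(11.44/48.28) ≈ -3.025.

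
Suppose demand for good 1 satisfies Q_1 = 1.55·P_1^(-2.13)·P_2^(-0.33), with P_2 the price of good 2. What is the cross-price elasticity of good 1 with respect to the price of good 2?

-0.33

In a log-linear (constant-elasticity) demand function, the coefficient on the exponent of P_2 is the cross-price elasticity.
ε = -0.33. Negative, so good 1 and good 2 are complements.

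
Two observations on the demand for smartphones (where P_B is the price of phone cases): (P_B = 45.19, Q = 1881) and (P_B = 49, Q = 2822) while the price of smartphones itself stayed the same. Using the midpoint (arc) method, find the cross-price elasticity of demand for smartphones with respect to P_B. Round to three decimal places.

4.946

ΔQ_A = 2822 − 1881 = 941; ΔP_B = 49 − 45.19 = 3.81.
Midpoints: Q̄_A = 2351.5, P̄_B = 47.09.
ε = (ΔQ_A/Q̄_A)/(ΔP_B/P̄_B) = (941/2351.5)/(3.81/47.09) ≈ 4.946.
ε > 0: smartphones and phone cases are substitutes.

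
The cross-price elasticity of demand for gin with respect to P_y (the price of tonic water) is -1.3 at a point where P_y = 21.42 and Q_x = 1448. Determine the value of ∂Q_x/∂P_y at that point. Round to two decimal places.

-87.88

ε = (∂Q_x/∂P_y)·(P_y/Q_x) ⇒ ∂Q_x/∂P_y = ε·Q_x/P_y = -1.3 × 1448/21.42 ≈ -87.88.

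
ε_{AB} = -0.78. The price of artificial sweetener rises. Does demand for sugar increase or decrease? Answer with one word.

ε < 0 and the price of artificial sweetener rises, so the quantity of sugar moves in the opposite direction: it decreases.

decrease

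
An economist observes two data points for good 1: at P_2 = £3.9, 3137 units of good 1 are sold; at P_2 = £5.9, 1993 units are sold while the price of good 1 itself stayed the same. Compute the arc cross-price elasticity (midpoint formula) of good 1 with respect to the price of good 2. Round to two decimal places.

-1.09

ΔQ_1 = 1993 − 3137 = -1144; ΔP_2 = 5.9 − 3.9 = 2.
Midpoints: Q̄_1 = 2565.0, P̄_2 = 4.90.
ε = (ΔQ_1/Q̄_1)/(ΔP_2/P̄_2) = (-1144/2565.0)/(2/4.90) ≈ -1.09.
ε < 0: good 1 and good 2 are complements.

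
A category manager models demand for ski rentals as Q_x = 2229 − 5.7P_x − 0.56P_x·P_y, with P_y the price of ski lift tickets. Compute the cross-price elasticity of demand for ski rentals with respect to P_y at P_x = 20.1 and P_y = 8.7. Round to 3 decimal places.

-0.049

At P_x = 20.1 and P_y = 8.7: Q_x = 2016.503.
∂Q_x/∂P_y = -0.56P_x = -0.56(20.1) = -11.2560.
ε = (∂Q_x/∂P_y)(P_y/Q_x) = -11.2560 × (8.7/2016.503) ≈ -0.049.
ε < 0: complements.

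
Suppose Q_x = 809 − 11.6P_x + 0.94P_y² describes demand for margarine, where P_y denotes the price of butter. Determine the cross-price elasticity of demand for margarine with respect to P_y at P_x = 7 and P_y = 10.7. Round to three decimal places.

At P_x = 7 and P_y = 10.7: Q_x = 835.421.
∂Q_x/∂P_y = 1.88P_y = 1.88(10.7) = 20.1160.
ε = (∂Q_x/∂P_y)(P_y/Q_x) = 20.1160 × (10.7/835.421) ≈ 0.258.
ε > 0: substitutes.

0.258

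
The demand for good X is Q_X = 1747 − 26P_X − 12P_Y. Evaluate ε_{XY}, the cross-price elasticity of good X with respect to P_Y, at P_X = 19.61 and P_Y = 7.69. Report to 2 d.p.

At P_X = 19.61 and P_Y = 7.69: Q_X = 1144.86.
∂Q_X/∂P_Y = -12.
ε = (∂Q_X/∂P_Y)(P_Y/Q_X) = -12 × (7.69/1144.86) ≈ -0.08.
Since ε < 0, good X and good Y are complements.

-0.08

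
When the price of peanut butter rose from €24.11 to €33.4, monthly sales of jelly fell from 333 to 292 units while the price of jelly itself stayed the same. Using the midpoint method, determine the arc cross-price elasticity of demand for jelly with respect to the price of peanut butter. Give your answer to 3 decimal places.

ΔQ_A = 292 − 333 = -41; ΔP_B = 33.4 − 24.11 = 9.29.
Midpoints: Q̄_A = 312.5, P̄_B = 28.75.
ε = (ΔQ_A/Q̄_A)/(ΔP_B/P̄_B) = (-41/312.5)/(9.29/28.75) ≈ -0.406.
ε < 0: jelly and peanut butter are complements.

-0.406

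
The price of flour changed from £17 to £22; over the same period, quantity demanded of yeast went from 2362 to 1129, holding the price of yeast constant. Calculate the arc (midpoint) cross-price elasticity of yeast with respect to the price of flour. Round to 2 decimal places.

ΔQ_A = 1129 − 2362 = -1233; ΔP_B = 22 − 17 = 5.
Midpoints: Q̄_A = 1745.5, P̄_B = 19.50.
ε = (ΔQ_A/Q̄_A)/(ΔP_B/P̄_B) = (-1233/1745.5)/(5/19.50) ≈ -2.75.
ε < 0: yeast and flour are complements.

-2.75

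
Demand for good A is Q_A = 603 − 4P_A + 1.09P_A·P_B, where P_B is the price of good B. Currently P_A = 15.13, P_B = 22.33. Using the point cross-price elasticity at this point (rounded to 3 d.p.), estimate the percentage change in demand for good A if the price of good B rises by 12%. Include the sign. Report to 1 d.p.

4.8%

At P_A = 15.13, P_B = 22.33: Q_A = 910.740.
∂Q_A/∂P_B = 1.09P_A = 16.4917.
ε = (∂Q_A/∂P_B)(P_B/Q_A) = 16.4917 × 22.33/910.740 ≈ 0.404.
%ΔQ_A ≈ ε × %ΔP_B = 0.404 × (12%) = 4.8%.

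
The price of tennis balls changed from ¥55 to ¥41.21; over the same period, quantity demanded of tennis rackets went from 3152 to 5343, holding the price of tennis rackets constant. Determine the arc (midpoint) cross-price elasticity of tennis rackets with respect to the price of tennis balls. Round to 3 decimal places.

ΔQ_A = 5343 − 3152 = 2191; ΔP_B = 41.21 − 55 = -13.79.
Midpoints: Q̄_A = 4247.5, P̄_B = 48.11.
ε = (ΔQ_A/Q̄_A)/(ΔP_B/P̄_B) = (2191/4247.5)/(-13.79/48.11) ≈ -1.799.

-1.799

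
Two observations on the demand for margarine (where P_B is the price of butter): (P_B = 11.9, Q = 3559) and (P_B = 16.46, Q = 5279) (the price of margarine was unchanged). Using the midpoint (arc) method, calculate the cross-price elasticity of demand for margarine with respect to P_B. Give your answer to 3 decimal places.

1.210

ΔQ_A = 5279 − 3559 = 1720; ΔP_B = 16.46 − 11.9 = 4.56.
Midpoints: Q̄_A = 4419.0, P̄_B = 14.18.
ε = (ΔQ_A/Q̄_A)/(ΔP_B/P̄_B) = (1720/4419.0)/(4.56/14.18) ≈ 1.210.
ε > 0: margarine and butter are substitutes.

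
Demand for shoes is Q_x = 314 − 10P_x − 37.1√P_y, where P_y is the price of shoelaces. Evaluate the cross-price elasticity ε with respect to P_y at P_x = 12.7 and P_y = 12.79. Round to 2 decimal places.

-1.22

At P_x = 12.7 and P_y = 12.79: Q_x = 54.319.
∂Q_x/∂P_y = -37.1/(2√P_y) = -37.1/(2√12.79) = -5.1869.
ε = (∂Q_x/∂P_y)(P_y/Q_x) = -5.1869 × (12.79/54.319) ≈ -1.22.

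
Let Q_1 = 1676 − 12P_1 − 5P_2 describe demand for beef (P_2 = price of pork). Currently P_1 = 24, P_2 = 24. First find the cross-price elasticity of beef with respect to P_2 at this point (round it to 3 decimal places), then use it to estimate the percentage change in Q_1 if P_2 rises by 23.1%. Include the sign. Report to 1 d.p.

-2.2%

At P_1 = 24, P_2 = 24: Q_1 = 1268.
∂Q_1/∂P_2 = -5.
ε = (∂Q_1/∂P_2)(P_2/Q_1) = -5.0000 × 24/1268 ≈ -0.095.
%ΔQ_1 ≈ ε × %ΔP_2 = -0.095 × (23.1%) = -2.2%.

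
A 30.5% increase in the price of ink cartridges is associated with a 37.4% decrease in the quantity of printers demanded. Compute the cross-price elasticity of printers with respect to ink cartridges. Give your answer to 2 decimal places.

-1.23

ε = (%ΔQ of printers) / (%ΔP of ink cartridges) = (-37.4%) / (30.5%) ≈ -1.23.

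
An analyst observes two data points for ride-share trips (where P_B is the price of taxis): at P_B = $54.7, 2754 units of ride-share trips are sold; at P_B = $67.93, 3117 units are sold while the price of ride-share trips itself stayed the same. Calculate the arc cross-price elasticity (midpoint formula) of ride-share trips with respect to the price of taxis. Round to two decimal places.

0.57

ΔQ_A = 3117 − 2754 = 363; ΔP_B = 67.93 − 54.7 = 13.23.
Midpoints: Q̄_A = 2935.5, P̄_B = 61.32.
ε = (ΔQ_A/Q̄_A)/(ΔP_B/P̄_B) = (363/2935.5)/(13.23/61.32) ≈ 0.57.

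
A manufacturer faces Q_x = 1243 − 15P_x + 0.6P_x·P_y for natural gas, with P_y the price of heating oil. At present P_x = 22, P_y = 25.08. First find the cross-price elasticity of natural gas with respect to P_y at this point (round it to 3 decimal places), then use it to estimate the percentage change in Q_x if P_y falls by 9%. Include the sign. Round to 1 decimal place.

-2.4%

At P_x = 22, P_y = 25.08: Q_x = 1244.056.
∂Q_x/∂P_y = 0.6P_x = 13.2000.
ε = (∂Q_x/∂P_y)(P_y/Q_x) = 13.2000 × 25.08/1244.056 ≈ 0.266.
%ΔQ_x ≈ ε × %ΔP_y = 0.266 × (-9%) = -2.4%.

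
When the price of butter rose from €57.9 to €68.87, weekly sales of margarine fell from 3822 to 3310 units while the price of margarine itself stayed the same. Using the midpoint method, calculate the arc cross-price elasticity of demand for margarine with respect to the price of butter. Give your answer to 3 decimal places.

-0.830

ΔQ_A = 3310 − 3822 = -512; ΔP_B = 68.87 − 57.9 = 10.97.
Midpoints: Q̄_A = 3566.0, P̄_B = 63.39.
ε = (ΔQ_A/Q̄_A)/(ΔP_B/P̄_B) = (-512/3566.0)/(10.97/63.39) ≈ -0.830.
ε < 0: margarine and butter are complements.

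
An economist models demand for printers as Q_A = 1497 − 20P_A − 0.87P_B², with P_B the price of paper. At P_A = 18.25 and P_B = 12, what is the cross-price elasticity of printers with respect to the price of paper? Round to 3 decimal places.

At P_A = 18.25 and P_B = 12: Q_A = 1006.72.
∂Q_A/∂P_B = -1.74P_B = -1.74(12) = -20.8800.
ε = (∂Q_A/∂P_B)(P_B/Q_A) = -20.8800 × (12/1006.72) ≈ -0.249.
ε < 0: complements.

-0.249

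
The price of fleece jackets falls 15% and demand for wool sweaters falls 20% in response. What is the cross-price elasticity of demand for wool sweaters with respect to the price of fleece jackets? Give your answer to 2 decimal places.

ε = (%ΔQ of wool sweaters) / (%ΔP of fleece jackets) = (-20%) / (-15%) ≈ 1.33.
Positive cross-price elasticity: substitutes.

1.33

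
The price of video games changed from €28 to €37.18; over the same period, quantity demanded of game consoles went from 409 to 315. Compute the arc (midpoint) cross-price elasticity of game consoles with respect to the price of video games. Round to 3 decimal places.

-0.922

ΔQ_A = 315 − 409 = -94; ΔP_B = 37.18 − 28 = 9.18.
Midpoints: Q̄_A = 362.0, P̄_B = 32.59.
ε = (ΔQ_A/Q̄_A)/(ΔP_B/P̄_B) = (-94/362.0)/(9.18/32.59) ≈ -0.922.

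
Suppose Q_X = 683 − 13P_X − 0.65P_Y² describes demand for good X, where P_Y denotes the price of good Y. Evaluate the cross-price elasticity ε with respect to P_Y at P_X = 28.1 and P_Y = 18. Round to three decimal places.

-3.933

At P_X = 28.1 and P_Y = 18: Q_X = 107.1.
∂Q_X/∂P_Y = -1.3P_Y = -1.3(18) = -23.4000.
ε = (∂Q_X/∂P_Y)(P_Y/Q_X) = -23.4000 × (18/107.1) ≈ -3.933.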